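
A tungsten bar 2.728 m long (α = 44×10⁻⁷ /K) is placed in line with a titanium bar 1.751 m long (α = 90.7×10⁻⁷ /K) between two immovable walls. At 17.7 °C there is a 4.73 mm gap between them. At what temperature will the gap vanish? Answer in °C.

T = 187 °C

α₁L₁ = 1.20032×10⁻⁵ m/K, α₂L₂ = 1.588157×10⁻⁵ m/K → total 2.788477×10⁻⁵ m/K
ΔT = g/(α₁L₁+α₂L₂) = 4.73×10⁻³ / 2.788477×10⁻⁵ = 169.63 K
T = 17.7 + 169.63 = 187.33 °C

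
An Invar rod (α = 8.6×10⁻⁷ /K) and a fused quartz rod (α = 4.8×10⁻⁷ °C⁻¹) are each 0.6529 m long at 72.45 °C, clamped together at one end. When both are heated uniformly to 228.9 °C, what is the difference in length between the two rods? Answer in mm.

ΔT = 156.45 K
Invar: ΔL = 8.6×10⁻⁷ × 0.6529 m × 156.45 = 8.7846×10⁻⁵ m = 0.087846 mm
fused quartz: ΔL = 4.8×10⁻⁷ × 0.6529 m × 156.45 = 4.9030×10⁻⁵ m = 0.049030 mm
difference = 0.087846 − 0.049030 = 0.038816 mm

0.0388 mm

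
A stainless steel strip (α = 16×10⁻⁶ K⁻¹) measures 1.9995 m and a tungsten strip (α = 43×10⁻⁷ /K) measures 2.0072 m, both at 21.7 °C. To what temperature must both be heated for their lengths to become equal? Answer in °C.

Equal length when α₁L₁ΔT − α₂L₂ΔT = L₂ − L₁ = 7.70×10⁻³ m
α₁L₁ = 3.1992×10⁻⁵, α₂L₂ = 8.63096×10⁻⁶ → Δ(αL) = 2.336104×10⁻⁵ m/K
ΔT = 7.70×10⁻³ / 2.336104×10⁻⁵ = 329.609 K, so T = 21.7 + 329.609 = 351.309 °C

T = 351.3 °C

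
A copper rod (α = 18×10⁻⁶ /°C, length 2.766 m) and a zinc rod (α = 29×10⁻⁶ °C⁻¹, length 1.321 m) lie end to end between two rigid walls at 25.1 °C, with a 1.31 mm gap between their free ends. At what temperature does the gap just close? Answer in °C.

Gap closes when ΔL₁ + ΔL₂ = 1.31 mm = 1.31×10⁻³ m
(α₁L₁ + α₂L₂)ΔT = g
α₁L₁ + α₂L₂ = 18×10⁻⁶×2.766 + 29×10⁻⁶×1.321 = 8.8097×10⁻⁵ m/K
ΔT = 1.31×10⁻³ / 8.8097×10⁻⁵ = 14.870 K
T = 25.1 + 14.870 = 39.970 °C

T = 40.0 °C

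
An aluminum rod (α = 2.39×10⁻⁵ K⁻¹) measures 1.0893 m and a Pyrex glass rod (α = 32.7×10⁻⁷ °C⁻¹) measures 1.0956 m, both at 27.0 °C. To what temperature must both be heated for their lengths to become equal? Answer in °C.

L₁(1 + α₁ΔT) = L₂(1 + α₂ΔT) ⇒ ΔT = (L₂ − L₁)/(α₁L₁ − α₂L₂)
L₂ − L₁ = 1.0956 − 1.0893 = 6.30×10⁻³ m
α₁L₁ − α₂L₂ = 2.39×10⁻⁵×1.0893 − 32.7×10⁻⁷×1.0956 = 2.2451658×10⁻⁵ m/K
ΔT = 6.30×10⁻³ / 2.2451658×10⁻⁵ = 280.603 K
T = 27.0 + 280.603 = 307.603 °C

T = 307.6 °C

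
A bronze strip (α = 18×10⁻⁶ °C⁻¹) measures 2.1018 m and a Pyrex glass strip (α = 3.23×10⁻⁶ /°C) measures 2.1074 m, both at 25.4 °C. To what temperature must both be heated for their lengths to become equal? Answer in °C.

T = 205.9 °C

L₁(1 + α₁ΔT) = L₂(1 + α₂ΔT) ⇒ ΔT = (L₂ − L₁)/(α₁L₁ − α₂L₂)
L₂ − L₁ = 2.1074 − 2.1018 = 5.60×10⁻³ m
α₁L₁ − α₂L₂ = 18×10⁻⁶×2.1018 − 3.23×10⁻⁶×2.1074 = 3.1025498×10⁻⁵ m/K
ΔT = 5.60×10⁻³ / 3.1025498×10⁻⁵ = 180.497 K
T = 25.4 + 180.497 = 205.897 °C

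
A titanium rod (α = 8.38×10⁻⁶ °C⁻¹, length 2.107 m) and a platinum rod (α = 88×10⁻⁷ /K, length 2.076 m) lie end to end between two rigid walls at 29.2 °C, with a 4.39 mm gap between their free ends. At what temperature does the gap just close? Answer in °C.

T = 151 °C

α₁L₁ = 1.765666×10⁻⁵ m/K, α₂L₂ = 1.82688×10⁻⁵ m/K → total 3.592546×10⁻⁵ m/K
ΔT = g/(α₁L₁+α₂L₂) = 4.39×10⁻³ / 3.592546×10⁻⁵ = 122.20 K
T = 29.2 + 122.20 = 151.40 °C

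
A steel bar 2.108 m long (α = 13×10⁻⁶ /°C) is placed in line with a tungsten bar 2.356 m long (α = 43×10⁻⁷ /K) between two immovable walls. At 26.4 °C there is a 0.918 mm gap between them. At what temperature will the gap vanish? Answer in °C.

T = 50.9 °C

Gap closes when ΔL₁ + ΔL₂ = 0.918 mm = 9.18×10⁻⁴ m
(α₁L₁ + α₂L₂)ΔT = g
α₁L₁ + α₂L₂ = 13×10⁻⁶×2.108 + 43×10⁻⁷×2.356 = 3.75348×10⁻⁵ m/K
ΔT = 9.18×10⁻⁴ / 3.75348×10⁻⁵ = 24.457 K
T = 26.4 + 24.457 = 50.857 °C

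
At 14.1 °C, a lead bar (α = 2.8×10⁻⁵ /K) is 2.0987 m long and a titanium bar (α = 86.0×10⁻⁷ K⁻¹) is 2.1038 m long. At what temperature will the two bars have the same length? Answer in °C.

Equal length when α₁L₁ΔT − α₂L₂ΔT = L₂ − L₁ = 5.10×10⁻³ m
α₁L₁ = 5.87636×10⁻⁵, α₂L₂ = 1.809268×10⁻⁵ → Δ(αL) = 4.067092×10⁻⁵ m/K
ΔT = 5.10×10⁻³ / 4.067092×10⁻⁵ = 125.397 K, so T = 14.1 + 125.397 = 139.497 °C

T = 139.5 °C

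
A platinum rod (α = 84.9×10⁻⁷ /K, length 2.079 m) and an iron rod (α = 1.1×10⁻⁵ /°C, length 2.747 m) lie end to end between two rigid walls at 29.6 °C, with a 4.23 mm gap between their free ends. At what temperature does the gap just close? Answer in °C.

T = 118 °C

Gap closes when ΔL₁ + ΔL₂ = 4.23 mm = 4.23×10⁻³ m
(α₁L₁ + α₂L₂)ΔT = g
α₁L₁ + α₂L₂ = 84.9×10⁻⁷×2.079 + 1.1×10⁻⁵×2.747 = 4.786771×10⁻⁵ m/K
ΔT = 4.23×10⁻³ / 4.786771×10⁻⁵ = 88.37 K
T = 29.6 + 88.37 = 117.97 °C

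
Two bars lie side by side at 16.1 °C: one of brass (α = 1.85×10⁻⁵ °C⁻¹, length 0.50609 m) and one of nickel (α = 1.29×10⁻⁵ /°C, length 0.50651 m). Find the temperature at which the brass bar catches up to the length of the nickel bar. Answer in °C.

T = 164.6 °C

L₁(1 + α₁ΔT) = L₂(1 + α₂ΔT) ⇒ ΔT = (L₂ − L₁)/(α₁L₁ − α₂L₂)
L₂ − L₁ = 0.50651 − 0.50609 = 4.20×10⁻⁴ m
α₁L₁ − α₂L₂ = 1.85×10⁻⁵×0.50609 − 1.29×10⁻⁵×0.50651 = 2.828686×10⁻⁶ m/K
ΔT = 4.20×10⁻⁴ / 2.828686×10⁻⁶ = 148.479 K
T = 16.1 + 148.479 = 164.579 °C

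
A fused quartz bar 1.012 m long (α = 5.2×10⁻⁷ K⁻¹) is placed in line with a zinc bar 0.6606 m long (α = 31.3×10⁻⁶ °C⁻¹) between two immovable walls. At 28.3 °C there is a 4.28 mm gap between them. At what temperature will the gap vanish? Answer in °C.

α₁L₁ = 5.2624×10⁻⁷ m/K, α₂L₂ = 2.067678×10⁻⁵ m/K → total 2.120302×10⁻⁵ m/K
ΔT = g/(α₁L₁+α₂L₂) = 4.28×10⁻³ / 2.120302×10⁻⁵ = 201.86 K
T = 28.3 + 201.86 = 230.16 °C

T = 230 °C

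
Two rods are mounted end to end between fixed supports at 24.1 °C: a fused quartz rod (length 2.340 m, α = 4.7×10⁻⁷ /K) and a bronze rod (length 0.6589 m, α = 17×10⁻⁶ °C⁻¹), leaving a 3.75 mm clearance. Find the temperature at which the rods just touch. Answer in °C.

Gap closes when ΔL₁ + ΔL₂ = 3.75 mm = 3.75×10⁻³ m
(α₁L₁ + α₂L₂)ΔT = g
α₁L₁ + α₂L₂ = 4.7×10⁻⁷×2.340 + 17×10⁻⁶×0.6589 = 1.23011×10⁻⁵ m/K
ΔT = 3.75×10⁻³ / 1.23011×10⁻⁵ = 304.85 K
T = 24.1 + 304.85 = 328.95 °C

T = 329 °C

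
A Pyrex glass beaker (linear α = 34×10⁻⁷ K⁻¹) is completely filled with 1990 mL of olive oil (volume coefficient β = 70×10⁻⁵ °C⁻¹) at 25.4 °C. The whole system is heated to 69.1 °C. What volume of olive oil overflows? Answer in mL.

60.0 mL

The beaker also expands: β_container ≈ 3α = 1.02×10⁻⁵ /K
Net overflow = V₀(β_liq − 3α_cont)ΔT
β − 3α = 7.00×10⁻⁴ − 1.02×10⁻⁵ = 6.898×10⁻⁴ /K; ΔT = 43.7 K
ΔV = 1990 × 6.898×10⁻⁴ × 43.7 = 60.0 mL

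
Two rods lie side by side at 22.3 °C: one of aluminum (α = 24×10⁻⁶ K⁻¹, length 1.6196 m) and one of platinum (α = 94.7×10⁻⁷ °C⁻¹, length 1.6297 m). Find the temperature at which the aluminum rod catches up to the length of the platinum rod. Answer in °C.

T = 453.2 °C

Equal length when α₁L₁ΔT − α₂L₂ΔT = L₂ − L₁ = 1.01×10⁻² m
α₁L₁ = 3.88704×10⁻⁵, α₂L₂ = 1.5433259×10⁻⁵ → Δ(αL) = 2.3437141×10⁻⁵ m/K
ΔT = 1.01×10⁻² / 2.3437141×10⁻⁵ = 430.940 K, so T = 22.3 + 430.940 = 453.240 °C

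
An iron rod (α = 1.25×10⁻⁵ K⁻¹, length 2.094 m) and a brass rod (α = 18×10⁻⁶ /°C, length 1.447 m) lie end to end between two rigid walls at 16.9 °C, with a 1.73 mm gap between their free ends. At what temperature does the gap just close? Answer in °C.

T = 50.0 °C

α₁L₁ = 2.6175×10⁻⁵ m/K, α₂L₂ = 2.6046×10⁻⁵ m/K → total 5.2221×10⁻⁵ m/K
ΔT = g/(α₁L₁+α₂L₂) = 1.73×10⁻³ / 5.2221×10⁻⁵ = 33.128 K
T = 16.9 + 33.128 = 50.028 °C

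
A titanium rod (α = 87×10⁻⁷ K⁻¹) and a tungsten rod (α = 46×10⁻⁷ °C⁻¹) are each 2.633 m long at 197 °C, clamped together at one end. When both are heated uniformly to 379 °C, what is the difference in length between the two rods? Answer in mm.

ΔT = 182 K
titanium: ΔL = 87×10⁻⁷ × 2.633 m × 182 = 4.1691×10⁻³ m = 4.1691 mm
tungsten: ΔL = 46×10⁻⁷ × 2.633 m × 182 = 2.2043×10⁻³ m = 2.2043 mm
difference = 4.1691 − 2.2043 = 1.9648 mm

1.96 mm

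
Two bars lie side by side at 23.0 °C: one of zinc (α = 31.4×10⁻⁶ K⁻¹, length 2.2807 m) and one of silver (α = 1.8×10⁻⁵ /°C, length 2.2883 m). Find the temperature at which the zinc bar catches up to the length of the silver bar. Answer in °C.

L₁(1 + α₁ΔT) = L₂(1 + α₂ΔT) ⇒ ΔT = (L₂ − L₁)/(α₁L₁ − α₂L₂)
L₂ − L₁ = 2.2883 − 2.2807 = 7.60×10⁻³ m
α₁L₁ − α₂L₂ = 31.4×10⁻⁶×2.2807 − 1.8×10⁻⁵×2.2883 = 3.042458×10⁻⁵ m/K
ΔT = 7.60×10⁻³ / 3.042458×10⁻⁵ = 249.798 K
T = 23.0 + 249.798 = 272.798 °C

T = 272.8 °C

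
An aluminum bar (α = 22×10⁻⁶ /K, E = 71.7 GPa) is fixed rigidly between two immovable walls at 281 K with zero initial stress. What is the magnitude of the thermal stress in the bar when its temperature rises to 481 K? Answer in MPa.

σ = 315 MPa

Fully constrained: the free strain ε = αΔT is blocked, so σ = Eε = EαΔT.
|ΔT| = 200 K
σ = 71.7×10⁹ × 22×10⁻⁶ × 200 = 3.15×10⁸ Pa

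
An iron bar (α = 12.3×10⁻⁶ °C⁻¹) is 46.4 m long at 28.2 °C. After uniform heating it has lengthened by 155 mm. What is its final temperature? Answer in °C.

T = 300 °C

ΔL = αL₀ΔT ⇒ ΔT = ΔL / (αL₀)
ΔT = 155×10⁻³ m / (12.3×10⁻⁶ × 46.4 m) = 271.59 K
T = 28.2 + 271.59 = 299.79 °C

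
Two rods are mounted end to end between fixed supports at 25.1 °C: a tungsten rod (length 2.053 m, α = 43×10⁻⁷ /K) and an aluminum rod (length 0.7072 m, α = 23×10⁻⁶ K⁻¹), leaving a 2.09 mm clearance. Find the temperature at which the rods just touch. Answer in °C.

T = 108 °C

α₁L₁ = 8.8279×10⁻⁶ m/K, α₂L₂ = 1.62656×10⁻⁵ m/K → total 2.50935×10⁻⁵ m/K
ΔT = g/(α₁L₁+α₂L₂) = 2.09×10⁻³ / 2.50935×10⁻⁵ = 83.29 K
T = 25.1 + 83.29 = 108.39 °C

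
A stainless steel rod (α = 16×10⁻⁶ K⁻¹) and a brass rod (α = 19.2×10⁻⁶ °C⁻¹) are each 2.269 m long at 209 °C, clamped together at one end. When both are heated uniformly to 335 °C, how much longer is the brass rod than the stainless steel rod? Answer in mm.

0.915 mm

ΔT = 126 K
stainless steel: ΔL = 16×10⁻⁶ × 2.269 m × 126 = 4.5743×10⁻³ m = 4.5743 mm
brass: ΔL = 19.2×10⁻⁶ × 2.269 m × 126 = 5.4892×10⁻³ m = 5.4892 mm
difference = 5.4892 − 4.5743 = 0.9149 mm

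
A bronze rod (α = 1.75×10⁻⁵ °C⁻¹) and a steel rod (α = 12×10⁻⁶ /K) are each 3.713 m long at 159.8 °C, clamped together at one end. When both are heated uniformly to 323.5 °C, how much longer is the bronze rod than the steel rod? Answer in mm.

ΔT = 163.7 K
bronze: ΔL = 1.75×10⁻⁵ × 3.713 m × 163.7 = 1.0637×10⁻² m = 10.637 mm
steel: ΔL = 12×10⁻⁶ × 3.713 m × 163.7 = 7.2938×10⁻³ m = 7.2938 mm
difference = 10.637 − 7.2938 = 3.3432 mm

3.34 mm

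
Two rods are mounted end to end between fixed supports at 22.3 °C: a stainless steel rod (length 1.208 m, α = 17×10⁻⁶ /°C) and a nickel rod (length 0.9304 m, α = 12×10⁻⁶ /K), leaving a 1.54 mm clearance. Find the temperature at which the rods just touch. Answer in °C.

T = 70.9 °C

α₁L₁ = 2.0536×10⁻⁵ m/K, α₂L₂ = 1.11648×10⁻⁵ m/K → total 3.17008×10⁻⁵ m/K
ΔT = g/(α₁L₁+α₂L₂) = 1.54×10⁻³ / 3.17008×10⁻⁵ = 48.579 K
T = 22.3 + 48.579 = 70.879 °C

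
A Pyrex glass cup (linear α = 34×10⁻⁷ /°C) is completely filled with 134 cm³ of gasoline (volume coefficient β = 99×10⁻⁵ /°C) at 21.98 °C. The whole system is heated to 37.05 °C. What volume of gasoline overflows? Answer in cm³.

1.98 cm³

The cup also expands: β_container ≈ 3α = 1.02×10⁻⁵ /K
Net overflow = V₀(β_liq − 3α_cont)ΔT
β − 3α = 9.90×10⁻⁴ − 1.02×10⁻⁵ = 9.798×10⁻⁴ /K; ΔT = 15.07 K
ΔV = 134 × 9.798×10⁻⁴ × 15.07 = 1.98 cm³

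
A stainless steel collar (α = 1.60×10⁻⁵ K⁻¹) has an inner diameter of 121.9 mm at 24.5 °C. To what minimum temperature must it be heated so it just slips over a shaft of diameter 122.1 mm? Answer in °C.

Required Δd = 122.1 − 121.9 = 0.2 mm
Δd = αd₀ΔT ⇒ ΔT = Δd/(αd₀) = 0.2 / (1.60×10⁻⁵ × 121.9) = 102.54 K
T_min = 24.5 + 102.54 = 127.04 °C

T = 127 °C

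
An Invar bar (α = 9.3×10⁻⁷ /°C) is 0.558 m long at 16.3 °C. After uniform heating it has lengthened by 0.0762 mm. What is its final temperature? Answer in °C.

ΔL = αL₀ΔT ⇒ ΔT = ΔL / (αL₀)
ΔT = 0.0762×10⁻³ m / (9.3×10⁻⁷ × 0.558 m) = 146.84 K
T = 16.3 + 146.84 = 163.14 °C

T = 163 °C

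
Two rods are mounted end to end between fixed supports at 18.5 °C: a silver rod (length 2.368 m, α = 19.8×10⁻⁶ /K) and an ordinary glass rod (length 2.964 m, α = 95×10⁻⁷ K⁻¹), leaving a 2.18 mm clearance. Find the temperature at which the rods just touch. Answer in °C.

α₁L₁ = 4.68864×10⁻⁵ m/K, α₂L₂ = 2.8158×10⁻⁵ m/K → total 7.50444×10⁻⁵ m/K
ΔT = g/(α₁L₁+α₂L₂) = 2.18×10⁻³ / 7.50444×10⁻⁵ = 29.049 K
T = 18.5 + 29.049 = 47.549 °C

T = 47.5 °C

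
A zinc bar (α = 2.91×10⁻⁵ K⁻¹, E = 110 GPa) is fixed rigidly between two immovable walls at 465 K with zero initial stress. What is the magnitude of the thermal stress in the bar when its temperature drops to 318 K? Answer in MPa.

Fully constrained: the free strain ε = αΔT is blocked, so σ = Eε = EαΔT.
|ΔT| = 147 K
σ = 110×10⁹ × 2.91×10⁻⁵ × 147 = 4.71×10⁸ Pa

σ = 471 MPa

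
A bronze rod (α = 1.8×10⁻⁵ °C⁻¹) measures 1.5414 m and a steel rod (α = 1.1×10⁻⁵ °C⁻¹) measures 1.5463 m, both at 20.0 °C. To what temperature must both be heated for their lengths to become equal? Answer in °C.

L₁(1 + α₁ΔT) = L₂(1 + α₂ΔT) ⇒ ΔT = (L₂ − L₁)/(α₁L₁ − α₂L₂)
L₂ − L₁ = 1.5463 − 1.5414 = 4.90×10⁻³ m
α₁L₁ − α₂L₂ = 1.8×10⁻⁵×1.5414 − 1.1×10⁻⁵×1.5463 = 1.07359×10⁻⁵ m/K
ΔT = 4.90×10⁻³ / 1.07359×10⁻⁵ = 456.413 K
T = 20.0 + 456.413 = 476.413 °C

T = 476.4 °C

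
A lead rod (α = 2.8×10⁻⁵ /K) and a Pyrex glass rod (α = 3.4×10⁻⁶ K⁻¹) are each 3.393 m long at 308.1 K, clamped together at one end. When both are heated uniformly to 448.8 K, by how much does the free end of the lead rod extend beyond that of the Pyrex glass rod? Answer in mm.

11.7 mm

ΔT = 140.7 K
lead: ΔL = 2.8×10⁻⁵ × 3.393 m × 140.7 = 1.3367×10⁻² m = 13.367 mm
Pyrex glass: ΔL = 3.4×10⁻⁶ × 3.393 m × 140.7 = 1.6231×10⁻³ m = 1.6231 mm
difference = 13.367 − 1.6231 = 11.7439 mm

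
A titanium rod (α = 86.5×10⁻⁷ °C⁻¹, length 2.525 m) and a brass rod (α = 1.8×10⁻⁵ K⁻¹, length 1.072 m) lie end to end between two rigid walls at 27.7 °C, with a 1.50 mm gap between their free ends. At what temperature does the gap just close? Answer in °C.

α₁L₁ = 2.184125×10⁻⁵ m/K, α₂L₂ = 1.9296×10⁻⁵ m/K → total 4.113725×10⁻⁵ m/K
ΔT = g/(α₁L₁+α₂L₂) = 1.50×10⁻³ / 4.113725×10⁻⁵ = 36.463 K
T = 27.7 + 36.463 = 64.163 °C

T = 64.2 °C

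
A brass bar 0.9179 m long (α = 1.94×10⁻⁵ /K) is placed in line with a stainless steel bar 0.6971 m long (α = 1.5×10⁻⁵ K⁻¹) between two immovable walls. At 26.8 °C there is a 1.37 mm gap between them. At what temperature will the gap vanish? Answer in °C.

T = 75.3 °C

Gap closes when ΔL₁ + ΔL₂ = 1.37 mm = 1.37×10⁻³ m
(α₁L₁ + α₂L₂)ΔT = g
α₁L₁ + α₂L₂ = 1.94×10⁻⁵×0.9179 + 1.5×10⁻⁵×0.6971 = 2.826376×10⁻⁵ m/K
ΔT = 1.37×10⁻³ / 2.826376×10⁻⁵ = 48.472 K
T = 26.8 + 48.472 = 75.272 °C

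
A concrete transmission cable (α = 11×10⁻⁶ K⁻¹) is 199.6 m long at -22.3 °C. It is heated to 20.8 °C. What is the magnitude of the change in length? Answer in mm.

ΔL = 94.6 mm

|ΔT| = |20.8 − (-22.3)| = 43.1 K
ΔL = αL₀ΔT = (11×10⁻⁶)(199.6)(43.1) = 9.46×10⁻² m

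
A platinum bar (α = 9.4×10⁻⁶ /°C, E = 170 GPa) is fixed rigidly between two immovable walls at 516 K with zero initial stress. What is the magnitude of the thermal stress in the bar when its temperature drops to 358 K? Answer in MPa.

σ = 252 MPa

Fully constrained: the free strain ε = αΔT is blocked, so σ = Eε = EαΔT.
|ΔT| = 158 K
σ = 170×10⁹ × 9.4×10⁻⁶ × 158 = 2.52×10⁸ Pa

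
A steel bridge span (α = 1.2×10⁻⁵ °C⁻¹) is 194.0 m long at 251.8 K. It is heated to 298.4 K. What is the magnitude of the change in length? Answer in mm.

|ΔT| = |298.4 − 251.8| = 46.6 K
ΔL = αL₀ΔT = (1.2×10⁻⁵)(194.0)(46.6) = 1.08×10⁻¹ m

ΔL = 108 mm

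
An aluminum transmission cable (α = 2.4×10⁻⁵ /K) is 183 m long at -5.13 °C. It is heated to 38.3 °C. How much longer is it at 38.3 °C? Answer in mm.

ΔL = 191 mm

|ΔT| = |38.3 − (-5.13)| = 43.43 K
ΔL = αL₀ΔT = (2.4×10⁻⁵)(183)(43.43) = 1.91×10⁻¹ m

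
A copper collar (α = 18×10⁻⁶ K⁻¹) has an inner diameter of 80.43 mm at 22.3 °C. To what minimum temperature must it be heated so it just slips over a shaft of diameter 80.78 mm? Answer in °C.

Required Δd = 80.78 − 80.43 = 0.35 mm
Δd = αd₀ΔT ⇒ ΔT = Δd/(αd₀) = 0.35 / (18×10⁻⁶ × 80.43) = 241.76 K
T_min = 22.3 + 241.76 = 264.06 °C

T = 264 °C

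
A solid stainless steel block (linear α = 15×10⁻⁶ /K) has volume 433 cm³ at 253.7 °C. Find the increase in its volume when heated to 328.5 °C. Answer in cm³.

Isotropic solid: β ≈ 3α = 4.5×10⁻⁵ /K; ΔT = 74.8 K
ΔV = 3αV₀ΔT = 3(15×10⁻⁶)(433)(74.8) = 1.46 cm³

ΔV = 1.46 cm³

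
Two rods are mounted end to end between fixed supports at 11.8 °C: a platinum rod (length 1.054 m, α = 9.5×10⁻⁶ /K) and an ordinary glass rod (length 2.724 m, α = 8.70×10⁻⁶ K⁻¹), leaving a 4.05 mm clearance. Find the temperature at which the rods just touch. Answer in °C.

α₁L₁ = 1.0013×10⁻⁵ m/K, α₂L₂ = 2.36988×10⁻⁵ m/K → total 3.37118×10⁻⁵ m/K
ΔT = g/(α₁L₁+α₂L₂) = 4.05×10⁻³ / 3.37118×10⁻⁵ = 120.14 K
T = 11.8 + 120.14 = 131.94 °C

T = 132 °C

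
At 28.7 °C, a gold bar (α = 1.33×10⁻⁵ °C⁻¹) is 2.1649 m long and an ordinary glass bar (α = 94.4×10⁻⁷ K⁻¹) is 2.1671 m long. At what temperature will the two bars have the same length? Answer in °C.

T = 292.6 °C

L₁(1 + α₁ΔT) = L₂(1 + α₂ΔT) ⇒ ΔT = (L₂ − L₁)/(α₁L₁ − α₂L₂)
L₂ − L₁ = 2.1671 − 2.1649 = 2.20×10⁻³ m
α₁L₁ − α₂L₂ = 1.33×10⁻⁵×2.1649 − 94.4×10⁻⁷×2.1671 = 8.335746×10⁻⁶ m/K
ΔT = 2.20×10⁻³ / 8.335746×10⁻⁶ = 263.924 K
T = 28.7 + 263.924 = 292.624 °C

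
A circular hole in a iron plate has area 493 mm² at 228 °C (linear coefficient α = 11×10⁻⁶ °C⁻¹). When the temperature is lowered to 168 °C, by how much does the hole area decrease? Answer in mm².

Area coefficient ≈ 2α; |ΔT| = 60 K
ΔA = 2αA₀ΔT = 2(11×10⁻⁶)(493)(60) = 0.651 mm²

ΔA = 0.651 mm²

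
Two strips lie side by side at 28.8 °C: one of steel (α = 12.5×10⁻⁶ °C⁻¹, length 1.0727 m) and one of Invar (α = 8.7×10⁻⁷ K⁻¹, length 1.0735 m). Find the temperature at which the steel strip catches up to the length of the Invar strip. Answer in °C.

T = 92.93 °C

Equal length when α₁L₁ΔT − α₂L₂ΔT = L₂ − L₁ = 8.00×10⁻⁴ m
α₁L₁ = 1.340875×10⁻⁵, α₂L₂ = 9.33945×10⁻⁷ → Δ(αL) = 1.2474805×10⁻⁵ m/K
ΔT = 8.00×10⁻⁴ / 1.2474805×10⁻⁵ = 64.1293 K, so T = 28.8 + 64.1293 = 92.9293 °C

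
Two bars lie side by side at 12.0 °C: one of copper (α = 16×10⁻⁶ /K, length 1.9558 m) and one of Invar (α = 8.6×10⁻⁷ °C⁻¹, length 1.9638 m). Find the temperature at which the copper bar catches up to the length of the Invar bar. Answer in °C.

Equal length when α₁L₁ΔT − α₂L₂ΔT = L₂ − L₁ = 8.00×10⁻³ m
α₁L₁ = 3.12928×10⁻⁵, α₂L₂ = 1.688868×10⁻⁶ → Δ(αL) = 2.9603932×10⁻⁵ m/K
ΔT = 8.00×10⁻³ / 2.9603932×10⁻⁵ = 270.234 K, so T = 12.0 + 270.234 = 282.234 °C

T = 282.2 °C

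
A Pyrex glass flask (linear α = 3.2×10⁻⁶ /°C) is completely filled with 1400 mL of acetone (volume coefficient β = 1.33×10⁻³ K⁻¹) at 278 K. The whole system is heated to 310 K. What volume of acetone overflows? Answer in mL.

The flask also expands: β_container ≈ 3α = 9.6×10⁻⁶ /K
Net overflow = V₀(β_liq − 3α_cont)ΔT
β − 3α = 1.33×10⁻³ − 9.6×10⁻⁶ = 1.3204×10⁻³ /K; ΔT = 32 K
ΔV = 1400 × 1.3204×10⁻³ × 32 = 59.2 mL

59.2 mL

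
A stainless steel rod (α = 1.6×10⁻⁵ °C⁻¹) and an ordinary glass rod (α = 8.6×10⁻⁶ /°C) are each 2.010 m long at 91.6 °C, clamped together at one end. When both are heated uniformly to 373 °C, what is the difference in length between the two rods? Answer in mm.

4.19 mm

ΔT = 281.4 K
stainless steel: ΔL = 1.6×10⁻⁵ × 2.010 m × 281.4 = 9.0498×10⁻³ m = 9.0498 mm
ordinary glass: ΔL = 8.6×10⁻⁶ × 2.010 m × 281.4 = 4.8643×10⁻³ m = 4.8643 mm
difference = 9.0498 − 4.8643 = 4.1855 mm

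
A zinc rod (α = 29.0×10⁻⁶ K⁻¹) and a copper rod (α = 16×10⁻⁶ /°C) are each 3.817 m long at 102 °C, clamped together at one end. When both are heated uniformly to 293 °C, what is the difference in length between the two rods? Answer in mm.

9.48 mm

ΔT = 191 K
zinc: ΔL = 29.0×10⁻⁶ × 3.817 m × 191 = 2.1142×10⁻² m = 21.142 mm
copper: ΔL = 16×10⁻⁶ × 3.817 m × 191 = 1.1665×10⁻² m = 11.665 mm
difference = 21.142 − 11.665 = 9.477 mm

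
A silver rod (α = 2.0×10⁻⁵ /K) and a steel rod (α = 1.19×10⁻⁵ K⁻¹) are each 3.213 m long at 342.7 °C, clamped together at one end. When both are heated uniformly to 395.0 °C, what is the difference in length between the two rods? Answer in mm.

1.36 mm

ΔT = 52.3 K
silver: ΔL = 2.0×10⁻⁵ × 3.213 m × 52.3 = 3.3608×10⁻³ m = 3.3608 mm
steel: ΔL = 1.19×10⁻⁵ × 3.213 m × 52.3 = 1.9997×10⁻³ m = 1.9997 mm
difference = 3.3608 − 1.9997 = 1.3611 mm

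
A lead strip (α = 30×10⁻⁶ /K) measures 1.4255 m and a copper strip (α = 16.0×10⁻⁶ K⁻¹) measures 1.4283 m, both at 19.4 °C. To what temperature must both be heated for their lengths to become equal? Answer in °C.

T = 160.0 °C

Equal length when α₁L₁ΔT − α₂L₂ΔT = L₂ − L₁ = 2.80×10⁻³ m
α₁L₁ = 4.2765×10⁻⁵, α₂L₂ = 2.28528×10⁻⁵ → Δ(αL) = 1.99122×10⁻⁵ m/K
ΔT = 2.80×10⁻³ / 1.99122×10⁻⁵ = 140.617 K, so T = 19.4 + 140.617 = 160.017 °C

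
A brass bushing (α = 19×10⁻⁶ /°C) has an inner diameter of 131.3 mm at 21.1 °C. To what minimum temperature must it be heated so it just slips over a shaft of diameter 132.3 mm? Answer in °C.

T = 422 °C

Required Δd = 132.3 − 131.3 = 1.0 mm
Δd = αd₀ΔT ⇒ ΔT = Δd/(αd₀) = 1.0 / (19×10⁻⁶ × 131.3) = 400.85 K
T_min = 21.1 + 400.85 = 421.95 °C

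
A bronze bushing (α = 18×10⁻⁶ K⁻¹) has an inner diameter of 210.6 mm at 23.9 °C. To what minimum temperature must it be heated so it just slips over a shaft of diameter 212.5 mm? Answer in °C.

Required Δd = 212.5 − 210.6 = 1.9 mm
Δd = αd₀ΔT ⇒ ΔT = Δd/(αd₀) = 1.9 / (18×10⁻⁶ × 210.6) = 501.21 K
T_min = 23.9 + 501.21 = 525.11 °C

T = 525 °C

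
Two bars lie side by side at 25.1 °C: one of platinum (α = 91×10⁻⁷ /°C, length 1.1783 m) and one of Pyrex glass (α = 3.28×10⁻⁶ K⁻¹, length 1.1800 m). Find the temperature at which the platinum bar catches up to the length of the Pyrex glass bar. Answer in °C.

Equal length when α₁L₁ΔT − α₂L₂ΔT = L₂ − L₁ = 1.70×10⁻³ m
α₁L₁ = 1.072253×10⁻⁵, α₂L₂ = 3.8704×10⁻⁶ → Δ(αL) = 6.85213×10⁻⁶ m/K
ΔT = 1.70×10⁻³ / 6.85213×10⁻⁶ = 248.098 K, so T = 25.1 + 248.098 = 273.198 °C

T = 273.2 °C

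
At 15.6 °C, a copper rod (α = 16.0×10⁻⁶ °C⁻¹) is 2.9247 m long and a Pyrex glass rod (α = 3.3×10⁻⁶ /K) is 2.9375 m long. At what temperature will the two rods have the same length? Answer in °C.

T = 360.6 °C

Equal length when α₁L₁ΔT − α₂L₂ΔT = L₂ − L₁ = 1.28×10⁻² m
α₁L₁ = 4.67952×10⁻⁵, α₂L₂ = 9.69375×10⁻⁶ → Δ(αL) = 3.710145×10⁻⁵ m/K
ΔT = 1.28×10⁻² / 3.710145×10⁻⁵ = 345.000 K, so T = 15.6 + 345.000 = 360.600 °C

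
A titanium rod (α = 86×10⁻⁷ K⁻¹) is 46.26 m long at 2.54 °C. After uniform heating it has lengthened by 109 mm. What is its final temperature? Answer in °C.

ΔL = αL₀ΔT ⇒ ΔT = ΔL / (αL₀)
ΔT = 109×10⁻³ m / (86×10⁻⁷ × 46.26 m) = 273.98 K
T = 2.54 + 273.98 = 276.52 °C

T = 277 °C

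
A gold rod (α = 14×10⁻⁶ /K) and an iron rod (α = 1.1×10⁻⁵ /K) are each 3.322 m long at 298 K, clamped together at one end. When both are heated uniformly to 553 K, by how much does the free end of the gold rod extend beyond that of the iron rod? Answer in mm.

2.54 mm

ΔT = 255 K
gold: ΔL = 14×10⁻⁶ × 3.322 m × 255 = 1.1860×10⁻² m = 11.860 mm
iron: ΔL = 1.1×10⁻⁵ × 3.322 m × 255 = 9.3182×10⁻³ m = 9.3182 mm
difference = 11.860 − 9.3182 = 2.5418 mm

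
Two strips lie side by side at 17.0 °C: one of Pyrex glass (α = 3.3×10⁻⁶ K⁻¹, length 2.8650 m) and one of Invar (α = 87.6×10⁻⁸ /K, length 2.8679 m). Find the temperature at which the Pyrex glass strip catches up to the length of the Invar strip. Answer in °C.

T = 434.7 °C

L₁(1 + α₁ΔT) = L₂(1 + α₂ΔT) ⇒ ΔT = (L₂ − L₁)/(α₁L₁ − α₂L₂)
L₂ − L₁ = 2.8679 − 2.8650 = 2.90×10⁻³ m
α₁L₁ − α₂L₂ = 3.3×10⁻⁶×2.8650 − 87.6×10⁻⁸×2.8679 = 6.9422196×10⁻⁶ m/K
ΔT = 2.90×10⁻³ / 6.9422196×10⁻⁶ = 417.734 K
T = 17.0 + 417.734 = 434.734 °C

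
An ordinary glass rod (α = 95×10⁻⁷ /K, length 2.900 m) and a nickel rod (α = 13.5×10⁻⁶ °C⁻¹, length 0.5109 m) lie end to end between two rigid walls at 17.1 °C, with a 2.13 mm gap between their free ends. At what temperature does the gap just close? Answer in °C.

Gap closes when ΔL₁ + ΔL₂ = 2.13 mm = 2.13×10⁻³ m
(α₁L₁ + α₂L₂)ΔT = g
α₁L₁ + α₂L₂ = 95×10⁻⁷×2.900 + 13.5×10⁻⁶×0.5109 = 3.444715×10⁻⁵ m/K
ΔT = 2.13×10⁻³ / 3.444715×10⁻⁵ = 61.834 K
T = 17.1 + 61.834 = 78.934 °C

T = 78.9 °C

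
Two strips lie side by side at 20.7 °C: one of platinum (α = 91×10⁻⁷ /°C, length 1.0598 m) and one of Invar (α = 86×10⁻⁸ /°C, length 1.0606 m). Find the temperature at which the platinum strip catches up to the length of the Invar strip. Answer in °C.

T = 112.3 °C

L₁(1 + α₁ΔT) = L₂(1 + α₂ΔT) ⇒ ΔT = (L₂ − L₁)/(α₁L₁ − α₂L₂)
L₂ − L₁ = 1.0606 − 1.0598 = 8.00×10⁻⁴ m
α₁L₁ − α₂L₂ = 91×10⁻⁷×1.0598 − 86×10⁻⁸×1.0606 = 8.732064×10⁻⁶ m/K
ΔT = 8.00×10⁻⁴ / 8.732064×10⁻⁶ = 91.616 K
T = 20.7 + 91.616 = 112.316 °C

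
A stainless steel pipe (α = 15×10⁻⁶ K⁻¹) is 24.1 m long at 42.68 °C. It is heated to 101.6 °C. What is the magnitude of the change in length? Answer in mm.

|ΔT| = |101.6 − 42.68| = 58.92 K
ΔL = αL₀ΔT = (15×10⁻⁶)(24.1)(58.92) = 2.13×10⁻² m

ΔL = 21.3 mm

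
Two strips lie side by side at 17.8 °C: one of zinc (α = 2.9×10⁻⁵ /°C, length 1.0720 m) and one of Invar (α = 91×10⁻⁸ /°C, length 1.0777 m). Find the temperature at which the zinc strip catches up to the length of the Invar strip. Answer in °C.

L₁(1 + α₁ΔT) = L₂(1 + α₂ΔT) ⇒ ΔT = (L₂ − L₁)/(α₁L₁ − α₂L₂)
L₂ − L₁ = 1.0777 − 1.0720 = 5.70×10⁻³ m
α₁L₁ − α₂L₂ = 2.9×10⁻⁵×1.0720 − 91×10⁻⁸×1.0777 = 3.0107293×10⁻⁵ m/K
ΔT = 5.70×10⁻³ / 3.0107293×10⁻⁵ = 189.323 K
T = 17.8 + 189.323 = 207.123 °C

T = 207.1 °C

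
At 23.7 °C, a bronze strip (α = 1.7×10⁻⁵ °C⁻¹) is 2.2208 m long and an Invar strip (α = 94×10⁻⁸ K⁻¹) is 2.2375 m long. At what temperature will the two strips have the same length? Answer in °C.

T = 492.1 °C

Equal length when α₁L₁ΔT − α₂L₂ΔT = L₂ − L₁ = 1.67×10⁻² m
α₁L₁ = 3.77536×10⁻⁵, α₂L₂ = 2.10325×10⁻⁶ → Δ(αL) = 3.565035×10⁻⁵ m/K
ΔT = 1.67×10⁻² / 3.565035×10⁻⁵ = 468.439 K, so T = 23.7 + 468.439 = 492.139 °C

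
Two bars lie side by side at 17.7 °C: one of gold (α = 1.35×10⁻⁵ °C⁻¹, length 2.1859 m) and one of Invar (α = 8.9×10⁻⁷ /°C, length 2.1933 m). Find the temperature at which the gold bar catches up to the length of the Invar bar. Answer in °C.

Equal length when α₁L₁ΔT − α₂L₂ΔT = L₂ − L₁ = 7.40×10⁻³ m
α₁L₁ = 2.950965×10⁻⁵, α₂L₂ = 1.952037×10⁻⁶ → Δ(αL) = 2.7557613×10⁻⁵ m/K
ΔT = 7.40×10⁻³ / 2.7557613×10⁻⁵ = 268.528 K, so T = 17.7 + 268.528 = 286.228 °C

T = 286.2 °C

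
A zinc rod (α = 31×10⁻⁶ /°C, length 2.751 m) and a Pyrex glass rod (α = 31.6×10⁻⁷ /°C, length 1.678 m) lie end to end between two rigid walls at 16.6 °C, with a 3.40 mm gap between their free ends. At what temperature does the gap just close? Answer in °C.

T = 54.1 °C

Gap closes when ΔL₁ + ΔL₂ = 3.40 mm = 3.40×10⁻³ m
(α₁L₁ + α₂L₂)ΔT = g
α₁L₁ + α₂L₂ = 31×10⁻⁶×2.751 + 31.6×10⁻⁷×1.678 = 9.058348×10⁻⁵ m/K
ΔT = 3.40×10⁻³ / 9.058348×10⁻⁵ = 37.534 K
T = 16.6 + 37.534 = 54.134 °C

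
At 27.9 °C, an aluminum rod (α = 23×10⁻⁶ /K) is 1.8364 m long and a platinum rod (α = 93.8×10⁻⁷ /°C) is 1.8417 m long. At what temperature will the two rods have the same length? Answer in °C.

L₁(1 + α₁ΔT) = L₂(1 + α₂ΔT) ⇒ ΔT = (L₂ − L₁)/(α₁L₁ − α₂L₂)
L₂ − L₁ = 1.8417 − 1.8364 = 5.30×10⁻³ m
α₁L₁ − α₂L₂ = 23×10⁻⁶×1.8364 − 93.8×10⁻⁷×1.8417 = 2.4962054×10⁻⁵ m/K
ΔT = 5.30×10⁻³ / 2.4962054×10⁻⁵ = 212.322 K
T = 27.9 + 212.322 = 240.222 °C

T = 240.2 °C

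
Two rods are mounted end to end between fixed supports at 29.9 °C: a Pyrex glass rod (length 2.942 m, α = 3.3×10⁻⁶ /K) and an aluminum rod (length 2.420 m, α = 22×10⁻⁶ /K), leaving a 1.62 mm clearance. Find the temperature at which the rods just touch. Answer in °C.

α₁L₁ = 9.7086×10⁻⁶ m/K, α₂L₂ = 5.324×10⁻⁵ m/K → total 6.29486×10⁻⁵ m/K
ΔT = g/(α₁L₁+α₂L₂) = 1.62×10⁻³ / 6.29486×10⁻⁵ = 25.735 K
T = 29.9 + 25.735 = 55.635 °C

T = 55.6 °C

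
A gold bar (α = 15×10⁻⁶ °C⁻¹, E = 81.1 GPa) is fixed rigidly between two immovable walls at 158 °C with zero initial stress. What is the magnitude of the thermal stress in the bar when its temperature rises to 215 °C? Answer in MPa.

Fully constrained: the free strain ε = αΔT is blocked, so σ = Eε = EαΔT.
|ΔT| = 57 K
σ = 81.1×10⁹ × 15×10⁻⁶ × 57 = 6.93×10⁷ Pa

σ = 69.3 MPa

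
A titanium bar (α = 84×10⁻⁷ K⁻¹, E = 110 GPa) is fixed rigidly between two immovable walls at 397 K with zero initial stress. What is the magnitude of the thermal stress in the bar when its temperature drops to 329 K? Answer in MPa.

Fully constrained: the free strain ε = αΔT is blocked, so σ = Eε = EαΔT.
|ΔT| = 68 K
σ = 110×10⁹ × 84×10⁻⁷ × 68 = 6.28×10⁷ Pa

σ = 62.8 MPa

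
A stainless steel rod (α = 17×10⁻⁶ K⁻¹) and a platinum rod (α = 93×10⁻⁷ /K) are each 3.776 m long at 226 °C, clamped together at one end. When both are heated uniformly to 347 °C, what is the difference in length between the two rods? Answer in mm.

3.52 mm

ΔT = 121 K
stainless steel: ΔL = 17×10⁻⁶ × 3.776 m × 121 = 7.7672×10⁻³ m = 7.7672 mm
platinum: ΔL = 93×10⁻⁷ × 3.776 m × 121 = 4.2491×10⁻³ m = 4.2491 mm
difference = 7.7672 − 4.2491 = 3.5181 mm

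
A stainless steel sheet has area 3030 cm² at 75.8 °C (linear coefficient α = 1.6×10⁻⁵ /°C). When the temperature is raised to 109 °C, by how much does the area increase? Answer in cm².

Area coefficient ≈ 2α; |ΔT| = 33.2 K
ΔA = 2αA₀ΔT = 2(1.6×10⁻⁵)(3030)(33.2) = 3.22 cm²

ΔA = 3.22 cm²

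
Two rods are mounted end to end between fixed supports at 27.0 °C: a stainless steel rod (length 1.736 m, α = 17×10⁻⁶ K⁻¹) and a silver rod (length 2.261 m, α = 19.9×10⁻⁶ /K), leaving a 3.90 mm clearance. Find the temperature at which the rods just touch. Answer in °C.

α₁L₁ = 2.9512×10⁻⁵ m/K, α₂L₂ = 4.49939×10⁻⁵ m/K → total 7.45059×10⁻⁵ m/K
ΔT = g/(α₁L₁+α₂L₂) = 3.90×10⁻³ / 7.45059×10⁻⁵ = 52.345 K
T = 27.0 + 52.345 = 79.345 °C

T = 79.3 °C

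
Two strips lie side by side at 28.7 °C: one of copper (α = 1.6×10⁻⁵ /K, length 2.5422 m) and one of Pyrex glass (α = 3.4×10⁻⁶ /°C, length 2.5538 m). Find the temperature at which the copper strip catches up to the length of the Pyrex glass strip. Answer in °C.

T = 391.3 °C

L₁(1 + α₁ΔT) = L₂(1 + α₂ΔT) ⇒ ΔT = (L₂ − L₁)/(α₁L₁ − α₂L₂)
L₂ − L₁ = 2.5538 − 2.5422 = 1.16×10⁻² m
α₁L₁ − α₂L₂ = 1.6×10⁻⁵×2.5422 − 3.4×10⁻⁶×2.5538 = 3.199228×10⁻⁵ m/K
ΔT = 1.16×10⁻² / 3.199228×10⁻⁵ = 362.587 K
T = 28.7 + 362.587 = 391.287 °C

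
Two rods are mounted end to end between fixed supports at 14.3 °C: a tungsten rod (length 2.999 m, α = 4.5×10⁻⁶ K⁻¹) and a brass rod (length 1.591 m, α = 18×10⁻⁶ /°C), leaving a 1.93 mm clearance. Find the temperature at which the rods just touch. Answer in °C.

T = 60.1 °C

Gap closes when ΔL₁ + ΔL₂ = 1.93 mm = 1.93×10⁻³ m
(α₁L₁ + α₂L₂)ΔT = g
α₁L₁ + α₂L₂ = 4.5×10⁻⁶×2.999 + 18×10⁻⁶×1.591 = 4.21335×10⁻⁵ m/K
ΔT = 1.93×10⁻³ / 4.21335×10⁻⁵ = 45.807 K
T = 14.3 + 45.807 = 60.107 °C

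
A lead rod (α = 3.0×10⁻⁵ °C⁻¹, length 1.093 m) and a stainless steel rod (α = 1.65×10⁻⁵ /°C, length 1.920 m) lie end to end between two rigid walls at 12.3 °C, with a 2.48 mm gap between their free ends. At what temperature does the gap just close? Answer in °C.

T = 50.8 °C

α₁L₁ = 3.279×10⁻⁵ m/K, α₂L₂ = 3.168×10⁻⁵ m/K → total 6.447×10⁻⁵ m/K
ΔT = g/(α₁L₁+α₂L₂) = 2.48×10⁻³ / 6.447×10⁻⁵ = 38.468 K
T = 12.3 + 38.468 = 50.768 °C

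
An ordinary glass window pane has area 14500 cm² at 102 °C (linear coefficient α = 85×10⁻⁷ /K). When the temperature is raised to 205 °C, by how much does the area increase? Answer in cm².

ΔA = 25.4 cm²

Area coefficient ≈ 2α; |ΔT| = 103 K
ΔA = 2αA₀ΔT = 2(85×10⁻⁷)(14500)(103) = 25.4 cm²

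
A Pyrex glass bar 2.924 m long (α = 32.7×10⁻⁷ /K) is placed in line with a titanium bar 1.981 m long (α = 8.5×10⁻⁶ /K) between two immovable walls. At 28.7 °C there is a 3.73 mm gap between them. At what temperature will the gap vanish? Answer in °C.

T = 170 °C

Gap closes when ΔL₁ + ΔL₂ = 3.73 mm = 3.73×10⁻³ m
(α₁L₁ + α₂L₂)ΔT = g
α₁L₁ + α₂L₂ = 32.7×10⁻⁷×2.924 + 8.5×10⁻⁶×1.981 = 2.639998×10⁻⁵ m/K
ΔT = 3.73×10⁻³ / 2.639998×10⁻⁵ = 141.29 K
T = 28.7 + 141.29 = 169.99 °C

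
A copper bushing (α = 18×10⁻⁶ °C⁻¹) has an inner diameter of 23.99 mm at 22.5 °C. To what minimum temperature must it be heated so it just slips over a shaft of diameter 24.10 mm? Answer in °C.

Required Δd = 24.10 − 23.99 = 0.11 mm
Δd = αd₀ΔT ⇒ ΔT = Δd/(αd₀) = 0.11 / (18×10⁻⁶ × 23.99) = 254.74 K
T_min = 22.5 + 254.74 = 277.24 °C

T = 277 °C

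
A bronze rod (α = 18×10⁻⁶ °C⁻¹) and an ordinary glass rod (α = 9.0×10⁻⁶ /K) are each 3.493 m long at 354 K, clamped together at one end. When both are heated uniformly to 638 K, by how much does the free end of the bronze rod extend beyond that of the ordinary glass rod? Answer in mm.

ΔT = 284 K
bronze: ΔL = 18×10⁻⁶ × 3.493 m × 284 = 1.7856×10⁻² m = 17.856 mm
ordinary glass: ΔL = 9.0×10⁻⁶ × 3.493 m × 284 = 8.9281×10⁻³ m = 8.9281 mm
difference = 17.856 − 8.9281 = 8.9279 mm

8.93 mm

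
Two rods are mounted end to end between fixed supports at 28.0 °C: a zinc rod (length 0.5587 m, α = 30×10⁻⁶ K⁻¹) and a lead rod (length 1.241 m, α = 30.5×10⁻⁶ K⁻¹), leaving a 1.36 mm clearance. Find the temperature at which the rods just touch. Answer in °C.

T = 52.9 °C

α₁L₁ = 1.6761×10⁻⁵ m/K, α₂L₂ = 3.78505×10⁻⁵ m/K → total 5.46115×10⁻⁵ m/K
ΔT = g/(α₁L₁+α₂L₂) = 1.36×10⁻³ / 5.46115×10⁻⁵ = 24.903 K
T = 28.0 + 24.903 = 52.903 °C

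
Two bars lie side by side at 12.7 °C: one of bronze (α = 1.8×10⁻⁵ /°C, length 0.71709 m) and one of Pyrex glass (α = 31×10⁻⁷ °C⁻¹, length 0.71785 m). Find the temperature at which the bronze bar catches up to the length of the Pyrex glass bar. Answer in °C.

L₁(1 + α₁ΔT) = L₂(1 + α₂ΔT) ⇒ ΔT = (L₂ − L₁)/(α₁L₁ − α₂L₂)
L₂ − L₁ = 0.71785 − 0.71709 = 7.60×10⁻⁴ m
α₁L₁ − α₂L₂ = 1.8×10⁻⁵×0.71709 − 31×10⁻⁷×0.71785 = 1.0682285×10⁻⁵ m/K
ΔT = 7.60×10⁻⁴ / 1.0682285×10⁻⁵ = 71.1458 K
T = 12.7 + 71.1458 = 83.8458 °C

T = 83.85 °C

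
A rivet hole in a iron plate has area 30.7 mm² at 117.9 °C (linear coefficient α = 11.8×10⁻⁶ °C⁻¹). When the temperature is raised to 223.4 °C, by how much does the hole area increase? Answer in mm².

Area coefficient ≈ 2α; |ΔT| = 105.5 K
ΔA = 2αA₀ΔT = 2(11.8×10⁻⁶)(30.7)(105.5) = 0.0764 mm²

ΔA = 0.0764 mm²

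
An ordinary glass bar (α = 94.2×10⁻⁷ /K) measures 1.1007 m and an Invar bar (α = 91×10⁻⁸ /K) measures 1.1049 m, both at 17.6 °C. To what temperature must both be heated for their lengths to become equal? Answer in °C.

Equal length when α₁L₁ΔT − α₂L₂ΔT = L₂ − L₁ = 4.20×10⁻³ m
α₁L₁ = 1.0368594×10⁻⁵, α₂L₂ = 1.005459×10⁻⁶ → Δ(αL) = 9.363135×10⁻⁶ m/K
ΔT = 4.20×10⁻³ / 9.363135×10⁻⁶ = 448.568 K, so T = 17.6 + 448.568 = 466.168 °C

T = 466.2 °C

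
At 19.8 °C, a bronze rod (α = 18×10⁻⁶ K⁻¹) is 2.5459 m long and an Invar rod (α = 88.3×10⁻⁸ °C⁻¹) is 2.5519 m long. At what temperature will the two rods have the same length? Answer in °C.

T = 157.5 °C

L₁(1 + α₁ΔT) = L₂(1 + α₂ΔT) ⇒ ΔT = (L₂ − L₁)/(α₁L₁ − α₂L₂)
L₂ − L₁ = 2.5519 − 2.5459 = 6.00×10⁻³ m
α₁L₁ − α₂L₂ = 18×10⁻⁶×2.5459 − 88.3×10⁻⁸×2.5519 = 4.35728723×10⁻⁵ m/K
ΔT = 6.00×10⁻³ / 4.35728723×10⁻⁵ = 137.700 K
T = 19.8 + 137.700 = 157.500 °C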